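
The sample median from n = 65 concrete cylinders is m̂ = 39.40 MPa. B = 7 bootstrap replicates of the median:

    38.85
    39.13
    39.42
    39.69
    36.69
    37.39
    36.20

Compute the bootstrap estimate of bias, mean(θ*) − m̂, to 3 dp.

mean(θ*) = (38.85 + 39.13 + 39.42 + 39.69 + 36.69 + 37.39 + 36.20) / 7 = 38.1957
bias = 38.1957 − 39.40

bias = −1.204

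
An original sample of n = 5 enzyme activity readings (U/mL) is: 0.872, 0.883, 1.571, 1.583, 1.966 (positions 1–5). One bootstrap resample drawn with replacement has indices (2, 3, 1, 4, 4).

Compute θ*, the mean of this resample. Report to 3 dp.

θ* = 1.298

Resample values: 0.883, 1.571, 0.872, 1.583, 1.583.
Mean = (0.883 + 1.571 + 0.872 + 1.583 + 1.583) / 5 = 6.4920 / 5 = 1.298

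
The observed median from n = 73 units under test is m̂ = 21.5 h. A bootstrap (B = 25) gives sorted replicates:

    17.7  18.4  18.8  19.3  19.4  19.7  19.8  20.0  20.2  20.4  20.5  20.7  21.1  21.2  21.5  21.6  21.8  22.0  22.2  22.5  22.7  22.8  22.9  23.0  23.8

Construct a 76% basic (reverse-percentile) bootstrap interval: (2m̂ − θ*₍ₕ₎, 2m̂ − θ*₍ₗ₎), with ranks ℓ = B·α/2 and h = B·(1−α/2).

(20.2, 24.2)

Percentile endpoints at ranks 3 and 22: θ*₍3₎ = 18.8, θ*₍22₎ = 22.8.
Basic interval reflects these around m̂:
  lower = 2 × 21.5 − 22.8 = 20.2
  upper = 2 × 21.5 − 18.8 = 24.2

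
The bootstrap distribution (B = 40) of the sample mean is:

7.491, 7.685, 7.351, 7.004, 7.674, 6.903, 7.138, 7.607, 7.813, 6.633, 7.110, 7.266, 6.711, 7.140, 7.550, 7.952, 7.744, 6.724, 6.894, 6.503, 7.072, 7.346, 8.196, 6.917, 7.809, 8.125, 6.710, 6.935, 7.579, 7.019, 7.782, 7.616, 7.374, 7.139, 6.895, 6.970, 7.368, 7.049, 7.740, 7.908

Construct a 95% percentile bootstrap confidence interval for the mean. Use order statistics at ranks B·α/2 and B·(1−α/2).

Sorted replicates: 6.503, 6.633, 6.710, 6.711, 6.724, 6.894, 6.895, 6.903, 6.917, 6.935, 6.970, 7.004, 7.019, 7.049, 7.072, 7.110, 7.138, 7.139, 7.140, 7.266, 7.346, 7.351, 7.368, 7.374, 7.491, 7.550, 7.579, 7.607, 7.616, 7.674, 7.685, 7.740, 7.744, 7.782, 7.809, 7.813, 7.908, 7.952, 8.125, 8.196
α = 0.05; lower rank = 40 × 0.025 = 1; upper rank = 40 × 0.975 = 39.
The 1st smallest replicate is 6.503; the 39th is 8.125.

(6.503, 8.125)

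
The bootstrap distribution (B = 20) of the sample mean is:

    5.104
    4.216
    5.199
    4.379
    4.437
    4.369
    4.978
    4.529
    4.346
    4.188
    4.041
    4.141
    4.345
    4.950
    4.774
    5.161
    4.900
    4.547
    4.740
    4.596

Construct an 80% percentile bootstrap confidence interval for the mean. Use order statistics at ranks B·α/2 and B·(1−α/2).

Sorted replicates: 4.041, 4.141, 4.188, 4.216, 4.345, 4.346, 4.369, 4.379, 4.437, 4.529, 4.547, 4.596, 4.740, 4.774, 4.900, 4.950, 4.978, 5.104, 5.161, 5.199
α = 0.20; lower rank = 20 × 0.100 = 2; upper rank = 20 × 0.900 = 18.
The 2nd smallest replicate is 4.141; the 18th is 5.104.

(4.141, 5.104)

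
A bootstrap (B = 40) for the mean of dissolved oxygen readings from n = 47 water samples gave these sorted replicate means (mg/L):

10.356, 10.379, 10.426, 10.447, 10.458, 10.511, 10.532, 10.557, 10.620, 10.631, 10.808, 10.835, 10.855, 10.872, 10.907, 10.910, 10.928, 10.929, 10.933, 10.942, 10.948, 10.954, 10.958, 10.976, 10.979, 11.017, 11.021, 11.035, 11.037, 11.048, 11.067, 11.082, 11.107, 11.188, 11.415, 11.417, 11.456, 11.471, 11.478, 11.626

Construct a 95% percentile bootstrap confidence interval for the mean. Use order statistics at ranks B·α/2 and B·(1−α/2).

(10.356, 11.478)

α = 0.05; lower rank = 40 × 0.025 = 1; upper rank = 40 × 0.975 = 39.
The 1st smallest replicate is 10.356; the 39th is 11.478.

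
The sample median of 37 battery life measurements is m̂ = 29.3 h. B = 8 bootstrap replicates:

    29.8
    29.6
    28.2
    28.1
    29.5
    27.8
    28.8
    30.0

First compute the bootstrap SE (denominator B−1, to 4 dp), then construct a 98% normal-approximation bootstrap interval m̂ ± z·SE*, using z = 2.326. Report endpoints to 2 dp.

Mean of replicates = 28.9750; sum of squared deviations = 5.1750; SE* = √(5.1750/7) = 0.8598
Margin = 2.326 × 0.8598 = 2.000
Interval: 29.3 ± 2.000

(27.30, 31.30)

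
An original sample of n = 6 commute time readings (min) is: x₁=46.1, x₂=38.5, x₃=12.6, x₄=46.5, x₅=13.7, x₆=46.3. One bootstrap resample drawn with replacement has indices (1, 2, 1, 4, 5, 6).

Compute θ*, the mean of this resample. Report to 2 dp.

Resample values: 46.1, 38.5, 46.1, 46.5, 13.7, 46.3.
Mean = (46.1 + 38.5 + 46.1 + 46.5 + 13.7 + 46.3) / 6 = 237.20 / 6 = 39.53

θ* = 39.53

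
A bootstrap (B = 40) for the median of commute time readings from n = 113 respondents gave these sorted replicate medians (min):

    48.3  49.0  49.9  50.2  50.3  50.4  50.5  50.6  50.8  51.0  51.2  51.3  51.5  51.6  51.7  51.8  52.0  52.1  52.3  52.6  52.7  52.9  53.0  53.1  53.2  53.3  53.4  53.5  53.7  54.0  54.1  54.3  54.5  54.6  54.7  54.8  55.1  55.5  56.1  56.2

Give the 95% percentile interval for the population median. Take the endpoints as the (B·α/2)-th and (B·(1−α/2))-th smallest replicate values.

α = 0.05; lower rank = 40 × 0.025 = 1; upper rank = 40 × 0.975 = 39.
The 1st smallest replicate is 48.3; the 39th is 56.1.

(48.3, 56.1)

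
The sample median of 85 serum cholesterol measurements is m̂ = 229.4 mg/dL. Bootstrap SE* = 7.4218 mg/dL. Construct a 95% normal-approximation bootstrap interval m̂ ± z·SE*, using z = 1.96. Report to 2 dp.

Margin = 1.96 × 7.4218 = 14.547
Interval: 229.4 ± 14.547

(214.85, 243.95)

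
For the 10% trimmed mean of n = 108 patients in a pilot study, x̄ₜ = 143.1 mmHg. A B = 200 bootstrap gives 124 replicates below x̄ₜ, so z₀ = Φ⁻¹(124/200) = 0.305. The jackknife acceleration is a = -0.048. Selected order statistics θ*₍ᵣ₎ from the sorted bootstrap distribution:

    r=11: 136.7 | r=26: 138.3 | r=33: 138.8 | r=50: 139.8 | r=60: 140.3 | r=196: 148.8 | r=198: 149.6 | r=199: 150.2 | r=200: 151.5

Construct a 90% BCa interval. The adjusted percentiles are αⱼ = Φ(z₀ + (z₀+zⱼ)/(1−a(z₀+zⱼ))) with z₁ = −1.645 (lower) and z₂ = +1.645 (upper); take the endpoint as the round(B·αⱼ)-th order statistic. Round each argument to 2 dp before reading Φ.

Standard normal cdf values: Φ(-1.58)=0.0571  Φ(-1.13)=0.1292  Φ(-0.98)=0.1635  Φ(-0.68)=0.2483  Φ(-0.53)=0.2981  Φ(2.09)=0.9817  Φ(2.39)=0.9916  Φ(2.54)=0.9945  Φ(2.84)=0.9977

(138.3, 148.8)

Lower: z₀ + z₁ = 0.305 + (-1.645) = -1.340; 1 − a(z₀+z₁) = 1 − (-0.048)(-1.340) = 0.9357; argument = 0.305 + (-1.340)/0.9357 = -1.1271 → -1.13.
α₁ = Φ(-1.13) = 0.1292; rank = round(200 × 0.1292) = 26; θ*₍26₎ = 138.3.
Upper: z₀ + z₂ = 1.950; 1 − a(z₀+z₂) = 1.0936; argument = 2.0881 → 2.09; α₂ = 0.9817; rank = 196; θ*₍196₎ = 148.8.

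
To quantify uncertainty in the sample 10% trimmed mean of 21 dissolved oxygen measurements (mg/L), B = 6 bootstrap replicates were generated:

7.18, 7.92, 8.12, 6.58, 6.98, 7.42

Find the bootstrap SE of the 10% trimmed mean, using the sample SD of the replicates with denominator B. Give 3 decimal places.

Bootstrap SE is the standard deviation of the 6 replicate 10% trimmed means.
Mean of replicates: (7.18 + 7.92 + 8.12 + 6.58 + 6.98 + 7.42) / 6 = 44.2000 / 6 = 7.3667
Sum of squared deviations: (−0.1867)² + (+0.5533)² + (+0.7533)² + (−0.7867)² + (−0.3867)² + (+0.0533)² = 1.6797
Variance = 1.6797 / 6 = 0.2800
SE* = √0.2800

SE* = 0.529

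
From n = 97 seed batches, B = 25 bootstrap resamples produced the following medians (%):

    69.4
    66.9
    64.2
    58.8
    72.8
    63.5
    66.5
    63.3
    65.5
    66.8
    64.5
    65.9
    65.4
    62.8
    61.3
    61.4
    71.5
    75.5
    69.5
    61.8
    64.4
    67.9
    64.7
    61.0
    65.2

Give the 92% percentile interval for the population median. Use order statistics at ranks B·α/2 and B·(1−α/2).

(58.8, 72.8)

Sorted replicates: 58.8, 61.0, 61.3, 61.4, 61.8, 62.8, 63.3, 63.5, 64.2, 64.4, 64.5, 64.7, 65.2, 65.4, 65.5, 65.9, 66.5, 66.8, 66.9, 67.9, 69.4, 69.5, 71.5, 72.8, 75.5
α = 0.08; lower rank = 25 × 0.040 = 1; upper rank = 25 × 0.960 = 24.
The 1st smallest replicate is 58.8; the 24th is 72.8.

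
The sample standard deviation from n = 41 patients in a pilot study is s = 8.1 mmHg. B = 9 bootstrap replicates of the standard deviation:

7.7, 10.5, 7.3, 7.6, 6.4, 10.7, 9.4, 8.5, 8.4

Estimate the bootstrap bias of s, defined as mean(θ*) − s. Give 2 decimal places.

bias = +0.40

mean(θ*) = (7.7 + 10.5 + 7.3 + 7.6 + 6.4 + 10.7 + 9.4 + 8.5 + 8.4) / 9 = 8.500
bias = 8.500 − 8.1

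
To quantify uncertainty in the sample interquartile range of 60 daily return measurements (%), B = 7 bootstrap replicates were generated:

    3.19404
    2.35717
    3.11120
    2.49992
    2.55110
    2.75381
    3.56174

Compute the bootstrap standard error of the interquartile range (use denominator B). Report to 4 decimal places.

Bootstrap SE is the standard deviation of the 7 replicate interquartile ranges.
Mean of replicates: (3.19404 + 2.35717 + 3.11120 + 2.49992 + 2.55110 + 2.75381 + 3.56174) / 7 = 20.028980 / 7 = 2.861283
Sum of squared deviations: (+0.332757)² + (−0.504113)² + (+0.249917)² + (−0.361363)² + (−0.310183)² + (−0.107473)² + (+0.700457)² = 1.156303
Variance = 1.156303 / 7 = 0.165186
SE* = √0.165186

SE* = 0.4064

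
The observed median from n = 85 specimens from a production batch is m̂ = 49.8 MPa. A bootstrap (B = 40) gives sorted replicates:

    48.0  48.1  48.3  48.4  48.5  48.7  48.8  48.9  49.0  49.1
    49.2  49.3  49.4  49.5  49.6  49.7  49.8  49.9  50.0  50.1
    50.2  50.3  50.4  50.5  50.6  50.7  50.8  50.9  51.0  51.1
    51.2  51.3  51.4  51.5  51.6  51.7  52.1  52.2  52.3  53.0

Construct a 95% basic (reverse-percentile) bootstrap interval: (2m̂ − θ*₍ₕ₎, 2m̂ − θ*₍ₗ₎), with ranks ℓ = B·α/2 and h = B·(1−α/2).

(47.3, 51.6)

Percentile endpoints at ranks 1 and 39: θ*₍1₎ = 48.0, θ*₍39₎ = 52.3.
Basic interval reflects these around m̂:
  lower = 2 × 49.8 − 52.3 = 47.3
  upper = 2 × 49.8 − 48.0 = 51.6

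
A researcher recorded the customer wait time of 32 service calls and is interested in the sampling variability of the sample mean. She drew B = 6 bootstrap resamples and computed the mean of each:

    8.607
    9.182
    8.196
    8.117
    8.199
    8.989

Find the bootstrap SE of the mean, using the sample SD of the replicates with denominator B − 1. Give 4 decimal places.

SE* = 0.4542

Bootstrap SE is the standard deviation of the 6 replicate means.
Mean of replicates: (8.607 + 9.182 + 8.196 + 8.117 + 8.199 + 8.989) / 6 = 51.29000 / 6 = 8.54833
Sum of squared deviations: (+0.05867)² + (+0.63367)² + (−0.35233)² + (−0.43133)² + (−0.34933)² + (+0.44067)² = 1.03138
Variance = 1.03138 / 5 = 0.20628
SE* = √0.20628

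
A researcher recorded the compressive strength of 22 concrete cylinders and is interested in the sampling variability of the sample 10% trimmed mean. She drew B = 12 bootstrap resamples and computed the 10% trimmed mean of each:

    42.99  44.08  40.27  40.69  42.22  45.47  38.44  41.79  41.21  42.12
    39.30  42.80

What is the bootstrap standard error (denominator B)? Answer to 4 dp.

Bootstrap SE is the standard deviation of the 12 replicate 10% trimmed means.
Mean of replicates: (42.99 + 44.08 + 40.27 + 40.69 + 42.22 + 45.47 + 38.44 + 41.79 + 41.21 + 42.12 + 39.30 + 42.80) / 12 = 501.38000 / 12 = 41.78167
Sum of squared deviations: (+1.20833)² + (+2.29833)² + (−1.51167)² + (−1.09167)² + (+0.43833)² + (+3.68833)² + (−3.34167)² + (+0.00833)² + (−0.57167)² + (+0.33833)² + (−2.48167)² + (+1.01833)² = 42.81897
Variance = 42.81897 / 12 = 3.56825
SE* = √3.56825

SE* = 1.8890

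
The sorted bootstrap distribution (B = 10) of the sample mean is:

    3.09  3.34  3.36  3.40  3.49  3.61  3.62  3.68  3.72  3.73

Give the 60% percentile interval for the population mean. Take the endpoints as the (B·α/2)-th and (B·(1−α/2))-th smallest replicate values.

α = 0.40; lower rank = 10 × 0.200 = 2; upper rank = 10 × 0.800 = 8.
The 2nd smallest replicate is 3.34; the 8th is 3.68.

(3.34, 3.68)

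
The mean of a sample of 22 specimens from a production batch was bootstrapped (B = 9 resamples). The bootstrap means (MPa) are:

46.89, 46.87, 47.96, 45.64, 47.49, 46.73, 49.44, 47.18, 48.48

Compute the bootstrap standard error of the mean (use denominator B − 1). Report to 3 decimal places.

Bootstrap SE is the standard deviation of the 9 replicate means.
Mean of replicates: (46.89 + 46.87 + 47.96 + 45.64 + 47.49 + 46.73 + 49.44 + 47.18 + 48.48) / 9 = 426.6800 / 9 = 47.4089
Sum of squared deviations: (−0.5189)² + (−0.5389)² + (+0.5511)² + (−1.7689)² + (+0.0811)² + (−0.6789)² + (+2.0311)² + (−0.2289)² + (+1.0711)² = 9.7849
Variance = 9.7849 / 8 = 1.2231
SE* = √1.2231

SE* = 1.106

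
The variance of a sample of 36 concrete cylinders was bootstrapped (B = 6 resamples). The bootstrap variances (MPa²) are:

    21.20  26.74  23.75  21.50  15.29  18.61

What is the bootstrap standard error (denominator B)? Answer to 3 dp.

Bootstrap SE is the standard deviation of the 6 replicate variances.
Mean of replicates: (21.20 + 26.74 + 23.75 + 21.50 + 15.29 + 18.61) / 6 = 127.0900 / 6 = 21.1817
Sum of squared deviations: (+0.0183)² + (+5.5583)² + (+2.5683)² + (+0.3183)² + (−5.8917)² + (−2.5717)² = 78.9183
Variance = 78.9183 / 6 = 13.1530
SE* = √13.1530

SE* = 3.627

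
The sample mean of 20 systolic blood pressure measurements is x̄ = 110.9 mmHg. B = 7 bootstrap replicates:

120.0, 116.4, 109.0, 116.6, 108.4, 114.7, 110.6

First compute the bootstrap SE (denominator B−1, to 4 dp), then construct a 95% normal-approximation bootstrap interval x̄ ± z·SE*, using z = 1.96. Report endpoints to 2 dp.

Mean of replicates = 113.6714; sum of squared deviations = 116.1743; SE* = √(116.1743/6) = 4.4003
Margin = 1.96 × 4.4003 = 8.625
Interval: 110.9 ± 8.625

(102.28, 119.52)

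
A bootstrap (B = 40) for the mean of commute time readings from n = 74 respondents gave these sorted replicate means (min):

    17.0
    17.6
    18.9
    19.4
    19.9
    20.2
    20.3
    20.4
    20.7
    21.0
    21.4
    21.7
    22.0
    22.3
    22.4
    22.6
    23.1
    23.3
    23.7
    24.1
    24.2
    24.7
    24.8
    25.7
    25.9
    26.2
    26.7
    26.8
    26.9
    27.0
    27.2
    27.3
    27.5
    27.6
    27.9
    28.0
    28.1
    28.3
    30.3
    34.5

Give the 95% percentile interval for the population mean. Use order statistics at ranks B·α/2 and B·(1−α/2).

(17.0, 30.3)

α = 0.05; lower rank = 40 × 0.025 = 1; upper rank = 40 × 0.975 = 39.
The 1st smallest replicate is 17.0; the 39th is 30.3.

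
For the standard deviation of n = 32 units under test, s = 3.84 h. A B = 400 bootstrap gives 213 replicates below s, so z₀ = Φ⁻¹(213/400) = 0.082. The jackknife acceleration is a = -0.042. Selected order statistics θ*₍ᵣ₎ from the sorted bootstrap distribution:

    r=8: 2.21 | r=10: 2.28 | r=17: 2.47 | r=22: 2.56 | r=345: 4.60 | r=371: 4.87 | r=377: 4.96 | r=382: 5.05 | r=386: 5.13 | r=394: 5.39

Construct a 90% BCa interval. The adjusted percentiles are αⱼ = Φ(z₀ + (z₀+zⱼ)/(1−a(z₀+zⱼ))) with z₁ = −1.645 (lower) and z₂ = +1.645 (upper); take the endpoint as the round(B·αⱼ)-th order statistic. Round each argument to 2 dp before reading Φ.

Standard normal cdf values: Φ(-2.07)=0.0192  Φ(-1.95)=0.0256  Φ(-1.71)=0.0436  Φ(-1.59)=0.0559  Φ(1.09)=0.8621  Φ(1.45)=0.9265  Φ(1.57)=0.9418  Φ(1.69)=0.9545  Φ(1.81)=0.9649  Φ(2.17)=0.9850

Lower: z₀ + z₁ = 0.082 + (-1.645) = -1.563; 1 − a(z₀+z₁) = 1 − (-0.042)(-1.563) = 0.9344; argument = 0.082 + (-1.563)/0.9344 = -1.5908 → -1.59.
α₁ = Φ(-1.59) = 0.0559; rank = round(400 × 0.0559) = 22; θ*₍22₎ = 2.56.
Upper: z₀ + z₂ = 1.727; 1 − a(z₀+z₂) = 1.0725; argument = 1.6922 → 1.69; α₂ = 0.9545; rank = 382; θ*₍382₎ = 5.05.

(2.56, 5.05)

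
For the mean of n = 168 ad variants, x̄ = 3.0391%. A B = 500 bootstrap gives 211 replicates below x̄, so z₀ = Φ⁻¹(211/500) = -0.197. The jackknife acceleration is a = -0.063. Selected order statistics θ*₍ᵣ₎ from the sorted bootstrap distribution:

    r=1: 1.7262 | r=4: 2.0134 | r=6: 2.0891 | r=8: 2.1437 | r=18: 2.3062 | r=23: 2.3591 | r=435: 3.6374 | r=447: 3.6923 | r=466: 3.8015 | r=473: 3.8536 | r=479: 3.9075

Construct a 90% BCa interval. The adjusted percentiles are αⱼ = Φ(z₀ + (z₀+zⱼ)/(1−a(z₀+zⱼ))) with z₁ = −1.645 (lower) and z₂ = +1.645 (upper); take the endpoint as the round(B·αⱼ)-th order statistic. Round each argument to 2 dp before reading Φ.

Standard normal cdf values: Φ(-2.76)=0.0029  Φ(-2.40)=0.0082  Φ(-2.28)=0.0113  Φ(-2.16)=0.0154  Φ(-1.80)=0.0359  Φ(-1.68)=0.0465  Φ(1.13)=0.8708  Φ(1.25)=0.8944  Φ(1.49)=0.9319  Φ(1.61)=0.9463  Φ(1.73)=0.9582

(2.0891, 3.6374)

Lower: z₀ + z₁ = -0.197 + (-1.645) = -1.842; 1 − a(z₀+z₁) = 1 − (-0.063)(-1.842) = 0.8840; argument = -0.197 + (-1.842)/0.8840 = -2.2808 → -2.28.
α₁ = Φ(-2.28) = 0.0113; rank = round(500 × 0.0113) = 6; θ*₍6₎ = 2.0891.
Upper: z₀ + z₂ = 1.448; 1 − a(z₀+z₂) = 1.0912; argument = 1.1300 → 1.13; α₂ = 0.8708; rank = 435; θ*₍435₎ = 3.6374.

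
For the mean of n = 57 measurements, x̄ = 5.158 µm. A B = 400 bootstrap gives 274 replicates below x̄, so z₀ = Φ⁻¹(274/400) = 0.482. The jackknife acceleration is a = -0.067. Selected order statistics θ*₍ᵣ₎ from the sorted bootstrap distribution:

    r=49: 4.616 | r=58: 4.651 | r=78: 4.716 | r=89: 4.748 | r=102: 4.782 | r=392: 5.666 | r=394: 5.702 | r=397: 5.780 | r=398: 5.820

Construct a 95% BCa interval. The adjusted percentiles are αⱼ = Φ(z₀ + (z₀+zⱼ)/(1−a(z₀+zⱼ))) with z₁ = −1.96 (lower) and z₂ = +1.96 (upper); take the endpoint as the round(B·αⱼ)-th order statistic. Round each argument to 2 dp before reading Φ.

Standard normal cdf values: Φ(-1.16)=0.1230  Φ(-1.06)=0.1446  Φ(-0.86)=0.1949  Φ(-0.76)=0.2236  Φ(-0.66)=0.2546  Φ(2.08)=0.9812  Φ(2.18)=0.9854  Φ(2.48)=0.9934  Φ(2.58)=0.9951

Lower: z₀ + z₁ = 0.482 + (-1.960) = -1.478; 1 − a(z₀+z₁) = 1 − (-0.067)(-1.478) = 0.9010; argument = 0.482 + (-1.478)/0.9010 = -1.1584 → -1.16.
α₁ = Φ(-1.16) = 0.1230; rank = round(400 × 0.1230) = 49; θ*₍49₎ = 4.616.
Upper: z₀ + z₂ = 2.442; 1 − a(z₀+z₂) = 1.1636; argument = 2.5806 → 2.58; α₂ = 0.9951; rank = 398; θ*₍398₎ = 5.820.

(4.616, 5.820)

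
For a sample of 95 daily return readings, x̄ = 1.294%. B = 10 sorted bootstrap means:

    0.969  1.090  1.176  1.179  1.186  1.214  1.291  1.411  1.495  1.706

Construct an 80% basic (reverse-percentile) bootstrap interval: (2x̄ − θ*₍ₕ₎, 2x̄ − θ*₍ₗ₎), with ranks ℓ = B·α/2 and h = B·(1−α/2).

Percentile endpoints at ranks 1 and 9: θ*₍1₎ = 0.969, θ*₍9₎ = 1.495.
Basic interval reflects these around x̄:
  lower = 2 × 1.294 − 1.495 = 1.093
  upper = 2 × 1.294 − 0.969 = 1.619

(1.093, 1.619)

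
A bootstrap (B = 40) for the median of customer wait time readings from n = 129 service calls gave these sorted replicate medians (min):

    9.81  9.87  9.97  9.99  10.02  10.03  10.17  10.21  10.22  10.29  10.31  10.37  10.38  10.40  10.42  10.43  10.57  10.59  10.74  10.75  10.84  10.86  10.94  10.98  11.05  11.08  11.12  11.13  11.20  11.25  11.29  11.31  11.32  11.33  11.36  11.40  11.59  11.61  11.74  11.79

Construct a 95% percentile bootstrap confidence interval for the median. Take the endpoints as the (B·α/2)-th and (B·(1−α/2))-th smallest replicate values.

(9.81, 11.74)

α = 0.05; lower rank = 40 × 0.025 = 1; upper rank = 40 × 0.975 = 39.
The 1st smallest replicate is 9.81; the 39th is 11.74.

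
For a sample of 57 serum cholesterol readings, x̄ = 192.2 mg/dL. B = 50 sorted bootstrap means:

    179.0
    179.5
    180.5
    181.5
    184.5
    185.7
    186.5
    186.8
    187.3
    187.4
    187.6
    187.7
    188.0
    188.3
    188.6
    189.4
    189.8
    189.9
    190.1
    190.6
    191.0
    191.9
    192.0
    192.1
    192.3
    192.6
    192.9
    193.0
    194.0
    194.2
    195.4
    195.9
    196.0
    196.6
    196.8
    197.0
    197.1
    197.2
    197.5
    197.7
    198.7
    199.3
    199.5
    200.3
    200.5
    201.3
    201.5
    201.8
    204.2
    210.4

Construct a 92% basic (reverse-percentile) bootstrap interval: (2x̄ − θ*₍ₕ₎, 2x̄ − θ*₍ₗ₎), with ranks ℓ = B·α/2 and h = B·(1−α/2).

(182.6, 204.9)

Percentile endpoints at ranks 2 and 48: θ*₍2₎ = 179.5, θ*₍48₎ = 201.8.
Basic interval reflects these around x̄:
  lower = 2 × 192.2 − 201.8 = 182.6
  upper = 2 × 192.2 − 179.5 = 204.9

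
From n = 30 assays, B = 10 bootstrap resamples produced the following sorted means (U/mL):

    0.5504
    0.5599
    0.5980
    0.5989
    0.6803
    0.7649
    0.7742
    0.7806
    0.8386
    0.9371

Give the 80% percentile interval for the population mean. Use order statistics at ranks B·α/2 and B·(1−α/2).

α = 0.20; lower rank = 10 × 0.100 = 1; upper rank = 10 × 0.900 = 9.
The 1st smallest replicate is 0.5504; the 9th is 0.8386.

(0.5504, 0.8386)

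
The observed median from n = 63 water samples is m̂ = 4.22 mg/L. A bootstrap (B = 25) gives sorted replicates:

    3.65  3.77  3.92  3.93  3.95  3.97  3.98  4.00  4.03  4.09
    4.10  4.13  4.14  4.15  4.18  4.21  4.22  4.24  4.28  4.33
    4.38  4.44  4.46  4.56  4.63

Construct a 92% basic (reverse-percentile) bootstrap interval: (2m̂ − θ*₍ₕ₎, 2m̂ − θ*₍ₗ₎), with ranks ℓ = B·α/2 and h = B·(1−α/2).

(3.88, 4.79)

Percentile endpoints at ranks 1 and 24: θ*₍1₎ = 3.65, θ*₍24₎ = 4.56.
Basic interval reflects these around m̂:
  lower = 2 × 4.22 − 4.56 = 3.88
  upper = 2 × 4.22 − 3.65 = 4.79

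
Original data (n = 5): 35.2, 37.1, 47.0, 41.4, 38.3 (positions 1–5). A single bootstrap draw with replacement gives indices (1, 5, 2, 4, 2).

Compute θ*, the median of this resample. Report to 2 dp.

Resample values: 35.2, 38.3, 37.1, 41.4, 37.1.
Sorted: 35.2, 37.1, 37.1, 38.3, 41.4
Median = middle value = 37.10

θ* = 37.10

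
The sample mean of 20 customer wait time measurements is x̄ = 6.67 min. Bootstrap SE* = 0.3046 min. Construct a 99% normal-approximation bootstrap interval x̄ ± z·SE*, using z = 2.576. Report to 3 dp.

(5.885, 7.455)

Margin = 2.576 × 0.3046 = 0.7846
Interval: 6.67 ± 0.7846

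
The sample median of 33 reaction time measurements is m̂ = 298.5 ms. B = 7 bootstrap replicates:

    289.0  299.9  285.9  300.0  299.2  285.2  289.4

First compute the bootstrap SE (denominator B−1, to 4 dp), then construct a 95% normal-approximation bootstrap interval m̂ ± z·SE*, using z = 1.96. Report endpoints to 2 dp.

Mean of replicates = 292.6571; sum of squared deviations = 274.4371; SE* = √(274.4371/6) = 6.7631
Margin = 1.96 × 6.7631 = 13.256
Interval: 298.5 ± 13.256

(285.24, 311.76)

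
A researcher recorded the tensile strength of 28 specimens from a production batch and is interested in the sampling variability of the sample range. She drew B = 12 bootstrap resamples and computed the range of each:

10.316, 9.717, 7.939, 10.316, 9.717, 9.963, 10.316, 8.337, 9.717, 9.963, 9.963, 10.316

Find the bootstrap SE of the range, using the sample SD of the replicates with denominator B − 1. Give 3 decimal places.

SE* = 0.779

Bootstrap SE is the standard deviation of the 12 replicate ranges.
Mean of replicates: (10.316 + 9.717 + 7.939 + 10.316 + 9.717 + 9.963 + 10.316 + 8.337 + 9.717 + 9.963 + 9.963 + 10.316) / 12 = 116.5800 / 12 = 9.7150
Sum of squared deviations: (+0.6010)² + (+0.0020)² + (−1.7760)² + (+0.6010)² + (+0.0020)² + (+0.2480)² + (+0.6010)² + (−1.3780)² + (+0.0020)² + (+0.2480)² + (+0.2480)² + (+0.6010)² = 6.6824
Variance = 6.6824 / 11 = 0.6075
SE* = √0.6075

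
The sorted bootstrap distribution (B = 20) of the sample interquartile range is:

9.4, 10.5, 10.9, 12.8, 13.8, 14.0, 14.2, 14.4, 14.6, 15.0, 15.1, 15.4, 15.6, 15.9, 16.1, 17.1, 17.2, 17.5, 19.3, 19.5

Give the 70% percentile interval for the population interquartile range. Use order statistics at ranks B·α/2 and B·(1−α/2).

α = 0.30; lower rank = 20 × 0.150 = 3; upper rank = 20 × 0.850 = 17.
The 3rd smallest replicate is 10.9; the 17th is 17.2.

(10.9, 17.2)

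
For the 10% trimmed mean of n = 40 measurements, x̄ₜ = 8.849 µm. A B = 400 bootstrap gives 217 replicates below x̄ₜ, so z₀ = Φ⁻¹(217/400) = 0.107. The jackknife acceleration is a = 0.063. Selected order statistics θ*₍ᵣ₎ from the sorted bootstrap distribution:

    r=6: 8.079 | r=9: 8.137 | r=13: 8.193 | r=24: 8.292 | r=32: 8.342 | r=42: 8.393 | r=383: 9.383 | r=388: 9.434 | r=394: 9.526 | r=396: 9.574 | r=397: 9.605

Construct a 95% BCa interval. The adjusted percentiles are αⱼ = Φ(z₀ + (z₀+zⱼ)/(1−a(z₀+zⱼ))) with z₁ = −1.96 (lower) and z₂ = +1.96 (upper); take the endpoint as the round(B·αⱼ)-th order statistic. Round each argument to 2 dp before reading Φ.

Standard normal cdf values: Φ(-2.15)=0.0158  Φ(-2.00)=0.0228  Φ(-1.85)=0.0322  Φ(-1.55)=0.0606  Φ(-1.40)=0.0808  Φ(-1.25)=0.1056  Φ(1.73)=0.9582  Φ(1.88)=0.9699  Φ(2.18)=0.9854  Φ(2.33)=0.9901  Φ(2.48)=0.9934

(8.292, 9.605)

Lower: z₀ + z₁ = 0.107 + (-1.960) = -1.853; 1 − a(z₀+z₁) = 1 − (0.063)(-1.853) = 1.1167; argument = 0.107 + (-1.853)/1.1167 = -1.5523 → -1.55.
α₁ = Φ(-1.55) = 0.0606; rank = round(400 × 0.0606) = 24; θ*₍24₎ = 8.292.
Upper: z₀ + z₂ = 2.067; 1 − a(z₀+z₂) = 0.8698; argument = 2.4835 → 2.48; α₂ = 0.9934; rank = 397; θ*₍397₎ = 9.605.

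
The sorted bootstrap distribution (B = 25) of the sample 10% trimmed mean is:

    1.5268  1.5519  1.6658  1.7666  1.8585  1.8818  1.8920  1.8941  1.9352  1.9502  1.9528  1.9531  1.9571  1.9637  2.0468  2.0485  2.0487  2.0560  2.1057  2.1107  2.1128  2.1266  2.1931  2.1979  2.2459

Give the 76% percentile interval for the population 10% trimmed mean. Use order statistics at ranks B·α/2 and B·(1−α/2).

α = 0.24; lower rank = 25 × 0.120 = 3; upper rank = 25 × 0.880 = 22.
The 3rd smallest replicate is 1.6658; the 22nd is 2.1266.

(1.6658, 2.1266)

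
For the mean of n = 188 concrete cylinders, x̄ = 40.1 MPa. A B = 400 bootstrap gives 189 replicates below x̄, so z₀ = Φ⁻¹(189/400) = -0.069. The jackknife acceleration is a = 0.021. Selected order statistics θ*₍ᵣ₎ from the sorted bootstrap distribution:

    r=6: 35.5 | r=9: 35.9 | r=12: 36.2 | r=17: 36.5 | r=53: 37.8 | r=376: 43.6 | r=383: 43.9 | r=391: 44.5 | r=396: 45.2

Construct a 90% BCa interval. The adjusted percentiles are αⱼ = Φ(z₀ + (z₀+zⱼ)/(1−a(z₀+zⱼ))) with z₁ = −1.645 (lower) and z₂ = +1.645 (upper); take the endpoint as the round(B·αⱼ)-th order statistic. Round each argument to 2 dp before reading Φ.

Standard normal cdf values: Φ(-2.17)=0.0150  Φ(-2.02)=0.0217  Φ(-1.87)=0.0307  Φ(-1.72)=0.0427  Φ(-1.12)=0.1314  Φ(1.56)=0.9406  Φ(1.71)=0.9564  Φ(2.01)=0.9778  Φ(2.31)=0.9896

(36.5, 43.6)

Lower: z₀ + z₁ = -0.069 + (-1.645) = -1.714; 1 − a(z₀+z₁) = 1 − (0.021)(-1.714) = 1.0360; argument = -0.069 + (-1.714)/1.0360 = -1.7234 → -1.72.
α₁ = Φ(-1.72) = 0.0427; rank = round(400 × 0.0427) = 17; θ*₍17₎ = 36.5.
Upper: z₀ + z₂ = 1.576; 1 − a(z₀+z₂) = 0.9669; argument = 1.5609 → 1.56; α₂ = 0.9406; rank = 376; θ*₍376₎ = 43.6.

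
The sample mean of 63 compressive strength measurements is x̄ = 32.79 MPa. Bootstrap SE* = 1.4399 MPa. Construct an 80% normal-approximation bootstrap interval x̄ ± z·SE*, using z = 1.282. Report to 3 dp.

(30.944, 34.636)

Margin = 1.282 × 1.4399 = 1.8460
Interval: 32.79 ± 1.8460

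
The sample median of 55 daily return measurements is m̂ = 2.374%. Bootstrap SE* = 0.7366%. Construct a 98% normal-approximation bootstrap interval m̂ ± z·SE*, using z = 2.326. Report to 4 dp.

Margin = 2.326 × 0.7366 = 1.71333
Interval: 2.374 ± 1.71333

(0.6607, 4.0873)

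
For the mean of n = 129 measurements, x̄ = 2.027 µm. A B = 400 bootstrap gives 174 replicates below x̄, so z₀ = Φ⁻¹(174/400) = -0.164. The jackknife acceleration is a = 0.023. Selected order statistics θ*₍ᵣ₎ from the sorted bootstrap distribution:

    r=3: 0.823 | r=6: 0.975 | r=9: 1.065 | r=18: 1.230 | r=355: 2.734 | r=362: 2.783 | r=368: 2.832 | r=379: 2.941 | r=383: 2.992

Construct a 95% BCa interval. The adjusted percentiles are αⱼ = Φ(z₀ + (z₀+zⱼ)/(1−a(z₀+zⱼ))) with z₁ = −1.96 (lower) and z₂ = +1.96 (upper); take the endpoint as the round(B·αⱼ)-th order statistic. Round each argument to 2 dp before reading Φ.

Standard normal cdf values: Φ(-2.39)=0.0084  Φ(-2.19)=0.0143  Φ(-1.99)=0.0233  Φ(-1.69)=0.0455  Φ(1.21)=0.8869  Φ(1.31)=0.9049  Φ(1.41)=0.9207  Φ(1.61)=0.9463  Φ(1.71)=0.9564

(0.975, 2.992)

Lower: z₀ + z₁ = -0.164 + (-1.960) = -2.124; 1 − a(z₀+z₁) = 1 − (0.023)(-2.124) = 1.0489; argument = -0.164 + (-2.124)/1.0489 = -2.1891 → -2.19.
α₁ = Φ(-2.19) = 0.0143; rank = round(400 × 0.0143) = 6; θ*₍6₎ = 0.975.
Upper: z₀ + z₂ = 1.796; 1 − a(z₀+z₂) = 0.9587; argument = 1.7094 → 1.71; α₂ = 0.9564; rank = 383; θ*₍383₎ = 2.992.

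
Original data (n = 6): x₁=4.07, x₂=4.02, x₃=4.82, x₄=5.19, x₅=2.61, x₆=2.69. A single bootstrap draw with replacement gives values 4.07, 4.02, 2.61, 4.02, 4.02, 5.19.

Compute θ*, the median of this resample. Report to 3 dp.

θ* = 4.020

Sorted: 2.61, 4.02, 4.02, 4.02, 4.07, 5.19
Median = average of the two middle values = 4.020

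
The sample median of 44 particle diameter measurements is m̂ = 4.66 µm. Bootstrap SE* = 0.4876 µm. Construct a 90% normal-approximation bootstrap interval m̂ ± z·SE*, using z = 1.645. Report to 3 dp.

(3.858, 5.462)

Margin = 1.645 × 0.4876 = 0.8021
Interval: 4.66 ± 0.8021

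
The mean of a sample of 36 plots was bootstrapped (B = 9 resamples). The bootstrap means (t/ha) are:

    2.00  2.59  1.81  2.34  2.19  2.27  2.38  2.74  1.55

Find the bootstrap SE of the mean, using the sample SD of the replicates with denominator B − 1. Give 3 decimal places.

Bootstrap SE is the standard deviation of the 9 replicate means.
Mean of replicates: (2.00 + 2.59 + 1.81 + 2.34 + 2.19 + 2.27 + 2.38 + 2.74 + 1.55) / 9 = 19.8700 / 9 = 2.2078
Sum of squared deviations: (−0.2078)² + (+0.3822)² + (−0.3978)² + (+0.1322)² + (−0.0178)² + (+0.0622)² + (+0.1722)² + (+0.5322)² + (−0.6578)² = 1.1148
Variance = 1.1148 / 8 = 0.1393
SE* = √0.1393

SE* = 0.373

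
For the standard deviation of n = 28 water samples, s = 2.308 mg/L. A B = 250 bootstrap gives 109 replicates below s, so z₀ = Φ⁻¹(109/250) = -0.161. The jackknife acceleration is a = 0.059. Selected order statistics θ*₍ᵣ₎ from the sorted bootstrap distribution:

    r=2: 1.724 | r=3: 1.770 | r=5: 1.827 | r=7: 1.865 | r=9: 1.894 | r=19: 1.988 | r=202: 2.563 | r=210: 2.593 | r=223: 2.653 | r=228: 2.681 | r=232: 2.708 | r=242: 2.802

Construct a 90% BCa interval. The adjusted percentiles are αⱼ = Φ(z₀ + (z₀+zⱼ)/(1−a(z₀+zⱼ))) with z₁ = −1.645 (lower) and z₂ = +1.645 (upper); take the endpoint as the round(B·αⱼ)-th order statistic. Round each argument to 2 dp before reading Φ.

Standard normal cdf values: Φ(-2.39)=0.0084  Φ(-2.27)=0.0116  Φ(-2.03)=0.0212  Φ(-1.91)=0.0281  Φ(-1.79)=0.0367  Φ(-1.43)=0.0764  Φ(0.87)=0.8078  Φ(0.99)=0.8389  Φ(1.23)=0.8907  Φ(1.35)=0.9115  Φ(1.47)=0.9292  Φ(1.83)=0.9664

Lower: z₀ + z₁ = -0.161 + (-1.645) = -1.806; 1 − a(z₀+z₁) = 1 − (0.059)(-1.806) = 1.1066; argument = -0.161 + (-1.806)/1.1066 = -1.7931 → -1.79.
α₁ = Φ(-1.79) = 0.0367; rank = round(250 × 0.0367) = 9; θ*₍9₎ = 1.894.
Upper: z₀ + z₂ = 1.484; 1 − a(z₀+z₂) = 0.9124; argument = 1.4654 → 1.47; α₂ = 0.9292; rank = 232; θ*₍232₎ = 2.708.

(1.894, 2.708)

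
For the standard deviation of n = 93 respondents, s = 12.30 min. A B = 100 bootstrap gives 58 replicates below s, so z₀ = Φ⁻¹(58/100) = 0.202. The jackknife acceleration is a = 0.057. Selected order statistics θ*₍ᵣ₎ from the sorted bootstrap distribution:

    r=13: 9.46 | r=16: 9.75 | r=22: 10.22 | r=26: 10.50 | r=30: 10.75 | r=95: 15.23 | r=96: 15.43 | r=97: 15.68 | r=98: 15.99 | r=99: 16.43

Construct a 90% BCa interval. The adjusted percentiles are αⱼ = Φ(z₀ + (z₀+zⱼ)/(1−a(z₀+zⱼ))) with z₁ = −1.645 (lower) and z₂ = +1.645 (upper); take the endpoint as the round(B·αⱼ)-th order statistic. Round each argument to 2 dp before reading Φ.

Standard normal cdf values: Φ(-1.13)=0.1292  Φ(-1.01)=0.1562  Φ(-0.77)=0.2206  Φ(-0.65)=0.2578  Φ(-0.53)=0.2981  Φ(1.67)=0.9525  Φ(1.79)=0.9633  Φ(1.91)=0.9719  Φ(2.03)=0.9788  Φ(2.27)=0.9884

(9.46, 16.43)

Lower: z₀ + z₁ = 0.202 + (-1.645) = -1.443; 1 − a(z₀+z₁) = 1 − (0.057)(-1.443) = 1.0823; argument = 0.202 + (-1.443)/1.0823 = -1.1313 → -1.13.
α₁ = Φ(-1.13) = 0.1292; rank = round(100 × 0.1292) = 13; θ*₍13₎ = 9.46.
Upper: z₀ + z₂ = 1.847; 1 − a(z₀+z₂) = 0.8947; argument = 2.2663 → 2.27; α₂ = 0.9884; rank = 99; θ*₍99₎ = 16.43.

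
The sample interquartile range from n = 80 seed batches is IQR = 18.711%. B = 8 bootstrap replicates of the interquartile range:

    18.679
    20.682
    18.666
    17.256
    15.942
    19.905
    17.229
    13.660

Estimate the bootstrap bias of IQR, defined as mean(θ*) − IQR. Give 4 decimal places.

bias = −0.9586

mean(θ*) = (18.679 + 20.682 + 18.666 + 17.256 + 15.942 + 19.905 + 17.229 + 13.660) / 8 = 17.75238
bias = 17.75238 − 18.711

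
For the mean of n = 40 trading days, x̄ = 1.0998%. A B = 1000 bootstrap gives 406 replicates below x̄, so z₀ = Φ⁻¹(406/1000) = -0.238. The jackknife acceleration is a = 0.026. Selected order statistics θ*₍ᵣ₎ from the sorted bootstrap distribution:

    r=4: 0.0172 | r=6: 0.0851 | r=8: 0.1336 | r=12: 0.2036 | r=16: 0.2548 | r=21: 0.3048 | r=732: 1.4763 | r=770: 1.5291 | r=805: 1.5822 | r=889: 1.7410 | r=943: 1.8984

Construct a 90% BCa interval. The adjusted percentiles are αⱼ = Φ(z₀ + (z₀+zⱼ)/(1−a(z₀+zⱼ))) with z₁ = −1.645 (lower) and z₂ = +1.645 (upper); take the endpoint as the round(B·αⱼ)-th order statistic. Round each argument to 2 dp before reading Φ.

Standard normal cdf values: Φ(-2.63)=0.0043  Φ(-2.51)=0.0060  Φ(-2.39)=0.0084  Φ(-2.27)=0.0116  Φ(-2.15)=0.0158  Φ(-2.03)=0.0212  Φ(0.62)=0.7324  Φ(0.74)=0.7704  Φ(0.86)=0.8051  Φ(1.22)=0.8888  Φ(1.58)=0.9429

Lower: z₀ + z₁ = -0.238 + (-1.645) = -1.883; 1 − a(z₀+z₁) = 1 − (0.026)(-1.883) = 1.0490; argument = -0.238 + (-1.883)/1.0490 = -2.0331 → -2.03.
α₁ = Φ(-2.03) = 0.0212; rank = round(1000 × 0.0212) = 21; θ*₍21₎ = 0.3048.
Upper: z₀ + z₂ = 1.407; 1 − a(z₀+z₂) = 0.9634; argument = 1.2224 → 1.22; α₂ = 0.8888; rank = 889; θ*₍889₎ = 1.7410.

(0.3048, 1.7410)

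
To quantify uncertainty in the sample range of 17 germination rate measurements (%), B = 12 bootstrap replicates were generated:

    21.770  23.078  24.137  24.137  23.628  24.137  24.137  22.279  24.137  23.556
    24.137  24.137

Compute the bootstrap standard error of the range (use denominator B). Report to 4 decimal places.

Bootstrap SE is the standard deviation of the 12 replicate ranges.
Mean of replicates: (21.770 + 23.078 + 24.137 + 24.137 + 23.628 + 24.137 + 24.137 + 22.279 + 24.137 + 23.556 + 24.137 + 24.137) / 12 = 283.27000 / 12 = 23.60583
Sum of squared deviations: (−1.83583)² + (−0.52783)² + (+0.53117)² + (+0.53117)² + (+0.02217)² + (+0.53117)² + (+0.53117)² + (−1.32683)² + (+0.53117)² + (−0.04983)² + (+0.53117)² + (+0.53117)² = 7.38732
Variance = 7.38732 / 12 = 0.61561
SE* = √0.61561

SE* = 0.7846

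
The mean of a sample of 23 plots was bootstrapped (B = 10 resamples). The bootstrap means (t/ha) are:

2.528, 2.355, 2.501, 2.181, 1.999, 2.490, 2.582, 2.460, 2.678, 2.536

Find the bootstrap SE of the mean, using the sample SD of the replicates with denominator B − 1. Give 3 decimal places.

SE* = 0.202

Bootstrap SE is the standard deviation of the 10 replicate means.
Mean of replicates: (2.528 + 2.355 + 2.501 + 2.181 + 1.999 + 2.490 + 2.582 + 2.460 + 2.678 + 2.536) / 10 = 24.3100 / 10 = 2.4310
Sum of squared deviations: (+0.0970)² + (−0.0760)² + (+0.0700)² + (−0.2500)² + (−0.4320)² + (+0.0590)² + (+0.1510)² + (+0.0290)² + (+0.2470)² + (+0.1050)² = 0.3684
Variance = 0.3684 / 9 = 0.0409
SE* = √0.0409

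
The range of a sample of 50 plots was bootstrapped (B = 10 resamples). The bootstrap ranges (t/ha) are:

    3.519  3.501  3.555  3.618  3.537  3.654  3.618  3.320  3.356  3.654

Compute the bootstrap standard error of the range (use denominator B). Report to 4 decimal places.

SE* = 0.1105

Bootstrap SE is the standard deviation of the 10 replicate ranges.
Mean of replicates: (3.519 + 3.501 + 3.555 + 3.618 + 3.537 + 3.654 + 3.618 + 3.320 + 3.356 + 3.654) / 10 = 35.33200 / 10 = 3.53320
Sum of squared deviations: (−0.01420)² + (−0.03220)² + (+0.02180)² + (+0.08480)² + (+0.00380)² + (+0.12080)² + (+0.08480)² + (−0.21320)² + (−0.17720)² + (+0.12080)² = 0.12215
Variance = 0.12215 / 10 = 0.01221
SE* = √0.01221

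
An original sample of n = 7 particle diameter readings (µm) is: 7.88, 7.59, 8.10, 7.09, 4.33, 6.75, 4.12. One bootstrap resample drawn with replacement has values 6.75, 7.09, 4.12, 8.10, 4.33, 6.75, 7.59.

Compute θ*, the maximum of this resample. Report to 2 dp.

θ* = 8.10

Maximum = 8.10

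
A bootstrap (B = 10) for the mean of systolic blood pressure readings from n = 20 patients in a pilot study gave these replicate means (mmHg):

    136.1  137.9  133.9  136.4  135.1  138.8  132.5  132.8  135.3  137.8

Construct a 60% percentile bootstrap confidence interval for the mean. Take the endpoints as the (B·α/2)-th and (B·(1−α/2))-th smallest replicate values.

Sorted replicates: 132.5, 132.8, 133.9, 135.1, 135.3, 136.1, 136.4, 137.8, 137.9, 138.8
α = 0.40; lower rank = 10 × 0.200 = 2; upper rank = 10 × 0.800 = 8.
The 2nd smallest replicate is 132.8; the 8th is 137.8.

(132.8, 137.8)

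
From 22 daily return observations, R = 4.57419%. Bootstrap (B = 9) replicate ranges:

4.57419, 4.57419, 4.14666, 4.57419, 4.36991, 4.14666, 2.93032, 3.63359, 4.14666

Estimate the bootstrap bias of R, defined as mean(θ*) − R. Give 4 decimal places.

bias = −0.4524

mean(θ*) = (4.57419 + 4.57419 + 4.14666 + 4.57419 + 4.36991 + 4.14666 + 2.93032 + 3.63359 + 4.14666) / 9 = 4.12182
bias = 4.12182 − 4.57419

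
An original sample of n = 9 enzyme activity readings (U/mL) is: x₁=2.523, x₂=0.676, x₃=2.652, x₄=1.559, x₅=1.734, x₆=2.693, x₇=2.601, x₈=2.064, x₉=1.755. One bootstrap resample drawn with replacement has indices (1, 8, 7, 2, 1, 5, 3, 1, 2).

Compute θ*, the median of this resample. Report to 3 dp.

Resample values: 2.523, 2.064, 2.601, 0.676, 2.523, 1.734, 2.652, 2.523, 0.676.
Sorted: 0.676, 0.676, 1.734, 2.064, 2.523, 2.523, 2.523, 2.601, 2.652
Median = middle value = 2.523

θ* = 2.523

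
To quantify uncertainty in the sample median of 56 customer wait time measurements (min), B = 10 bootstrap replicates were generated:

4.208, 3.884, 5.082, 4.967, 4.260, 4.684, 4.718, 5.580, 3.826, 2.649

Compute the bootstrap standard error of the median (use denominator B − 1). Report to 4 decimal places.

Bootstrap SE is the standard deviation of the 10 replicate medians.
Mean of replicates: (4.208 + 3.884 + 5.082 + 4.967 + 4.260 + 4.684 + 4.718 + 5.580 + 3.826 + 2.649) / 10 = 43.85800 / 10 = 4.38580
Sum of squared deviations: (−0.17780)² + (−0.50180)² + (+0.69620)² + (+0.58120)² + (−0.12580)² + (+0.29820)² + (+0.33220)² + (+1.19420)² + (−0.55980)² + (−1.73680)² = 6.07697
Variance = 6.07697 / 9 = 0.67522
SE* = √0.67522

SE* = 0.8217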